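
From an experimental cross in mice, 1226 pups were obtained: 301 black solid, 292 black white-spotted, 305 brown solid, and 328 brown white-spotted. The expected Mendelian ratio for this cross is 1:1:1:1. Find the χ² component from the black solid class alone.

0.099

Expected counts for N = 1226 under a 1:1:1:1 ratio (total parts = 4):
  black solid: 1226 × 1/4 = 306.5
  black white-spotted: 1226 × 1/4 = 306.5
  brown solid: 1226 × 1/4 = 306.5
  brown white-spotted: 1226 × 1/4 = 306.5
Contribution of black solid: (301 − 306.5)² / 306.5 = 0.0987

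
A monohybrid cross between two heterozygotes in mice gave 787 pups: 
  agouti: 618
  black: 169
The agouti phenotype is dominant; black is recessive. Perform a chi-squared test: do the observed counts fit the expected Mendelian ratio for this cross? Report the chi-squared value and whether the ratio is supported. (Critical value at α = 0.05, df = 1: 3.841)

For a monohybrid cross between heterozygotes with complete dominance, the expected phenotypic ratio is 3:1.
Total ratio parts = 4. Expected numbers out of 787:
  agouti: 787 × 3/4 = 590.25
  black: 787 × 1/4 = 196.75
χ² = Σ (O − E)² / E
  agouti: (618 − 590.25)² / 590.25 = 1.3046
  black: (169 − 196.75)² / 196.75 = 3.9139
χ² = 1.3046 + 3.9139 = 5.2185 ≈ 5.219
Degrees of freedom = 2 − 1 = 1; critical value at α = 0.05 is 3.841.
Since 5.219 > 3.841, we reject the null hypothesis — the data do not fit the 3:1 ratio.

5.219; not consistent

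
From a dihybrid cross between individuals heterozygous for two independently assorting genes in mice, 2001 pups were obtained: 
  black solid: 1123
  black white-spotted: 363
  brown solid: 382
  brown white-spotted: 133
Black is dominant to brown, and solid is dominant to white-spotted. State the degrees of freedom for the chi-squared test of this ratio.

A dihybrid F₂ with independent assortment and complete dominance at both loci gives a 9:3:3:1 phenotypic ratio.
A goodness-of-fit test with 4 phenotype classes has df = 4 − 1 = 3.

3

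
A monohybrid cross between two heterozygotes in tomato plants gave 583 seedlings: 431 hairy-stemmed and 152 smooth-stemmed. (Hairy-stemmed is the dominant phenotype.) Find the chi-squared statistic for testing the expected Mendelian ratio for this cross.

0.357

For a monohybrid cross between heterozygotes with complete dominance, the expected phenotypic ratio is 3:1.
The 3:1 ratio has 4 parts, so with N = 583 the expected counts are:
  hairy-stemmed: 583 × 3/4 = 437.25
  smooth-stemmed: 583 × 1/4 = 145.75
χ² = Σ (O − E)² / E
  hairy-stemmed: (431 − 437.25)² / 437.25 = 0.0893
  smooth-stemmed: (152 − 145.75)² / 145.75 = 0.2680
χ² = 0.0893 + 0.2680 = 0.3573 ≈ 0.357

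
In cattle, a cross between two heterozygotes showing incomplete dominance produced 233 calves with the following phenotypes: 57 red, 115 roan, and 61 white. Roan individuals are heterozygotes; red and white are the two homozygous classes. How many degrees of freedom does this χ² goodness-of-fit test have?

2

With incomplete dominance, a heterozygote × heterozygote cross gives a 1:2:1 phenotypic ratio.
A goodness-of-fit test with 3 phenotype classes has df = 3 − 1 = 2.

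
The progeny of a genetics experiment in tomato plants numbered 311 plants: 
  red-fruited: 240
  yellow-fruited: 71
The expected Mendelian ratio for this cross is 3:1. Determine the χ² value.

0.781

Total ratio parts = 4. Expected numbers out of 311:
  red-fruited: 311 × 3/4 = 233.25
  yellow-fruited: 311 × 1/4 = 77.75
χ² = Σ (O − E)² / E
  red-fruited: (240 − 233.25)² / 233.25 = 0.1953
  yellow-fruited: (71 − 77.75)² / 77.75 = 0.5860
χ² = 0.1953 + 0.5860 = 0.7813 ≈ 0.781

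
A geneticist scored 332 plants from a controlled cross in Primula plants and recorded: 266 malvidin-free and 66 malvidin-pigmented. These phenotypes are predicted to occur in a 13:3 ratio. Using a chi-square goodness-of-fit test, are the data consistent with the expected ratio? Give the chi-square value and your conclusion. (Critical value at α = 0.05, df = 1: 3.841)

0.278; consistent

Total ratio parts = 16. Expected numbers out of 332:
  malvidin-free: 332 × 13/16 = 269.75
  malvidin-pigmented: 332 × 3/16 = 62.25
χ² = Σ (O − E)² / E
  malvidin-free: (266 − 269.75)² / 269.75 = 0.0521
  malvidin-pigmented: (66 − 62.25)² / 62.25 = 0.2259
χ² = 0.0521 + 0.2259 = 0.278
Degrees of freedom = 2 − 1 = 1; critical value at α = 0.05 is 3.841.
Since 0.278 < 3.841, we fail to reject the null hypothesis — the data are consistent with the 13:3 ratio.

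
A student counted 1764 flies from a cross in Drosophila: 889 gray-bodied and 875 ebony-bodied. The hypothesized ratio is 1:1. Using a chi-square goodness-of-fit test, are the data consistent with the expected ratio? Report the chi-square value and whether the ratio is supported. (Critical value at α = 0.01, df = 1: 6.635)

0.111; consistent

Expected counts for N = 1764 under a 1:1 ratio (total parts = 2):
  gray-bodied: 1764 × 1/2 = 882
  ebony-bodied: 1764 × 1/2 = 882
χ² = Σ (O − E)² / E
  gray-bodied: (889 − 882)² / 882 = 0.0556
  ebony-bodied: (875 − 882)² / 882 = 0.0556
χ² = 0.0556 + 0.0556 = 0.1112 ≈ 0.111
Degrees of freedom = 2 − 1 = 1; critical value at α = 0.01 is 6.635.
Since 0.111 < 6.635, we fail to reject the null hypothesis — the data are consistent with the 1:1 ratio.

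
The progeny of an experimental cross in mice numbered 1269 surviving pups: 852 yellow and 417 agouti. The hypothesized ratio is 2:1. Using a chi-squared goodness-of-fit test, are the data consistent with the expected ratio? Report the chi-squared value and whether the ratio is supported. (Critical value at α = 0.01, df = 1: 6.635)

Under the 2:1 hypothesis (Σ ratio = 3, N = 1269):
  yellow: 1269 × 2/3 = 846
  agouti: 1269 × 1/3 = 423
χ² = Σ (O − E)² / E
  yellow: (852 − 846)² / 846 = 0.0426
  agouti: (417 − 423)² / 423 = 0.0851
χ² = 0.0426 + 0.0851 = 0.1277 ≈ 0.128
Degrees of freedom = 2 − 1 = 1; critical value at α = 0.01 is 6.635.
Since 0.128 < 6.635, we fail to reject the null hypothesis — the data are consistent with the 2:1 ratio.

0.128; consistent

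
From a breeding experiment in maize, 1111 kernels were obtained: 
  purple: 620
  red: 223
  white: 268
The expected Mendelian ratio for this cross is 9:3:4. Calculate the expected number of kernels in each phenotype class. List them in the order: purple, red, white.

624.9375, 208.3125, 277.75

Expected counts for N = 1111 under a 9:3:4 ratio (total parts = 16):
  purple: 1111 × 9/16 = 624.9375
  red: 1111 × 3/16 = 208.3125
  white: 1111 × 4/16 = 277.75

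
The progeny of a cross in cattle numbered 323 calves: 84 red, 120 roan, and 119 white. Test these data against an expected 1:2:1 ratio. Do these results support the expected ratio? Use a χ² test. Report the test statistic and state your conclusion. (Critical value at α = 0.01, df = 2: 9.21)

28.913; not consistent

Expected counts for N = 323 under a 1:2:1 ratio (total parts = 4):
  red: 323 × 1/4 = 80.75
  roan: 323 × 2/4 = 161.5
  white: 323 × 1/4 = 80.75
χ² = Σ (O − E)² / E
  red: (84 − 80.75)² / 80.75 = 0.1308
  roan: (120 − 161.5)² / 161.5 = 10.6641
  white: (119 − 80.75)² / 80.75 = 18.1184
χ² = 0.1308 + 10.6641 + 18.1184 = 28.9133 ≈ 28.913
Degrees of freedom = 3 − 1 = 2; critical value at α = 0.01 is 9.21.
Since 28.913 > 9.21, we reject the null hypothesis — the data do not fit the 1:2:1 ratio.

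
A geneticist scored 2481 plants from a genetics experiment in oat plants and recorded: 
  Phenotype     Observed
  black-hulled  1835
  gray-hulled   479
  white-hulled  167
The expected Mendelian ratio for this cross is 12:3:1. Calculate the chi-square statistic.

Expected counts for N = 2481 under a 12:3:1 ratio (total parts = 16):
  black-hulled: 2481 × 12/16 = 1860.75
  gray-hulled: 2481 × 3/16 = 465.1875
  white-hulled: 2481 × 1/16 = 155.0625
χ² = Σ (O − E)² / E
  black-hulled: (1835 − 1860.75)² / 1860.75 = 0.3563
  gray-hulled: (479 − 465.1875)² / 465.1875 = 0.4101
  white-hulled: (167 − 155.0625)² / 155.0625 = 0.9190
χ² = 0.3563 + 0.4101 + 0.9190 = 1.6854 ≈ 1.685

1.685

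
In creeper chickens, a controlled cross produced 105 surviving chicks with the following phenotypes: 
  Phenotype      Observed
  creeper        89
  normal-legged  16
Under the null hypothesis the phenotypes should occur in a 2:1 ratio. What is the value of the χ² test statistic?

15.471

Total ratio parts = 3. Expected numbers out of 105:
  creeper: 105 × 2/3 = 70
  normal-legged: 105 × 1/3 = 35
χ² = Σ (O − E)² / E
  creeper: (89 − 70)² / 70 = 5.1571
  normal-legged: (16 − 35)² / 35 = 10.3143
χ² = 5.1571 + 10.3143 = 15.4714 ≈ 15.471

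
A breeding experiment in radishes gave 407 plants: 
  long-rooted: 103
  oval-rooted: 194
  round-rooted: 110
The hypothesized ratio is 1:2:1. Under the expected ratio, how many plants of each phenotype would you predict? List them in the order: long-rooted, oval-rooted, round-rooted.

Total ratio parts = 4. Expected numbers out of 407:
  long-rooted: 407 × 1/4 = 101.75
  oval-rooted: 407 × 2/4 = 203.5
  round-rooted: 407 × 1/4 = 101.75

101.75, 203.5, 101.75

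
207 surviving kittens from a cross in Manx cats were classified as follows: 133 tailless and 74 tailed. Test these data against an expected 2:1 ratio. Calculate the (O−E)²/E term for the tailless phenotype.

0.181

Total ratio parts = 3. Expected numbers out of 207:
  tailless: 207 × 2/3 = 138
  tailed: 207 × 1/3 = 69
Contribution of tailless: (133 − 138)² / 138 = 0.1812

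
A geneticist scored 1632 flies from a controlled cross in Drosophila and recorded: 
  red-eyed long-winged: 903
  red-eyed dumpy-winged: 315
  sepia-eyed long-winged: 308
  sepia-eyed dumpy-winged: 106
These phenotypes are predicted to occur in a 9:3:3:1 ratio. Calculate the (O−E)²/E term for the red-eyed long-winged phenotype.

0.245

Expected counts for N = 1632 under a 9:3:3:1 ratio (total parts = 16):
  red-eyed long-winged: 1632 × 9/16 = 918
  red-eyed dumpy-winged: 1632 × 3/16 = 306
  sepia-eyed long-winged: 1632 × 3/16 = 306
  sepia-eyed dumpy-winged: 1632 × 1/16 = 102
Contribution of red-eyed long-winged: (903 − 918)² / 918 = 0.2451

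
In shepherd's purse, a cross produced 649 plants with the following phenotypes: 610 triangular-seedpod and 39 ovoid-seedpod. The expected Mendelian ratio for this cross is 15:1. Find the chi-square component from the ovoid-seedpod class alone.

Expected counts for N = 649 under a 15:1 ratio (total parts = 16):
  triangular-seedpod: 649 × 15/16 = 608.4375
  ovoid-seedpod: 649 × 1/16 = 40.5625
Contribution of ovoid-seedpod: (39 − 40.5625)² / 40.5625 = 0.0602

0.060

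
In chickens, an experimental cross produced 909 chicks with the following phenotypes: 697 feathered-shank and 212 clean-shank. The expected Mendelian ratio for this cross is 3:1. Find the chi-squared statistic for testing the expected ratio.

Expected counts for N = 909 under a 3:1 ratio (total parts = 4):
  feathered-shank: 909 × 3/4 = 681.75
  clean-shank: 909 × 1/4 = 227.25
χ² = Σ (O − E)² / E
  feathered-shank: (697 − 681.75)² / 681.75 = 0.3411
  clean-shank: (212 − 227.25)² / 227.25 = 1.0234
χ² = 0.3411 + 1.0234 = 1.3645 ≈ 1.365

1.365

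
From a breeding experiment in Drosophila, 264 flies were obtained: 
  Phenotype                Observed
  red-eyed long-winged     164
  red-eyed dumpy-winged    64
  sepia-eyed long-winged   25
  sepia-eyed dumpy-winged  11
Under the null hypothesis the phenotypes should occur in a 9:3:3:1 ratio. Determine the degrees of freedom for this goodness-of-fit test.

3

A goodness-of-fit test with 4 phenotype classes has df = 4 − 1 = 3.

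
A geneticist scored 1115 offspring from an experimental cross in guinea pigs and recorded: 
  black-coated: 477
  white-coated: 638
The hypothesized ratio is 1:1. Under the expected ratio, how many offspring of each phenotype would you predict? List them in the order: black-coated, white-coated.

The 1:1 ratio has 2 parts, so with N = 1115 the expected counts are:
  black-coated: 1115 × 1/2 = 557.5
  white-coated: 1115 × 1/2 = 557.5

557.5, 557.5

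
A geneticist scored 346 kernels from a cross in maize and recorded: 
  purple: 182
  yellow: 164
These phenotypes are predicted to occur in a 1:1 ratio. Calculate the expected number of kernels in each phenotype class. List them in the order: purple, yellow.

The 1:1 ratio has 2 parts, so with N = 346 the expected counts are:
  purple: 346 × 1/2 = 173
  yellow: 346 × 1/2 = 173

173, 173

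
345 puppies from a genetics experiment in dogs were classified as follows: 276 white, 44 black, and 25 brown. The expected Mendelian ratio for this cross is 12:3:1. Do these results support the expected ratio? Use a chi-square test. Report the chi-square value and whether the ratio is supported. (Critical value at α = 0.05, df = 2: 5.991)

8.314; not consistent

Expected counts for N = 345 under a 12:3:1 ratio (total parts = 16):
  white: 345 × 12/16 = 258.75
  black: 345 × 3/16 = 64.6875
  brown: 345 × 1/16 = 21.5625
χ² = Σ (O − E)² / E
  white: (276 − 258.75)² / 258.75 = 1.1500
  black: (44 − 64.6875)² / 64.6875 = 6.6160
  brown: (25 − 21.5625)² / 21.5625 = 0.5480
χ² = 1.1500 + 6.6160 + 0.5480 = 8.314
Degrees of freedom = 3 − 1 = 2; critical value at α = 0.05 is 5.991.
Since 8.314 > 5.991, we reject the null hypothesis — the data do not fit the 12:3:1 ratio.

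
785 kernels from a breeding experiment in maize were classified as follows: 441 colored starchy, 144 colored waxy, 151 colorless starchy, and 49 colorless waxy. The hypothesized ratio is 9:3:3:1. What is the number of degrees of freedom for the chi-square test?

A goodness-of-fit test with 4 phenotype classes has df = 4 − 1 = 3.

3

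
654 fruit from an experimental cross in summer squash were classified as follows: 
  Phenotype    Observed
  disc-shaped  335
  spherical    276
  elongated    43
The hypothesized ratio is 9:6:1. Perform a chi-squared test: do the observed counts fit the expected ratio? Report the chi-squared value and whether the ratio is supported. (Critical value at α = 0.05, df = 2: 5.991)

6.904; not consistent

Expected counts for N = 654 under a 9:6:1 ratio (total parts = 16):
  disc-shaped: 654 × 9/16 = 367.875
  spherical: 654 × 6/16 = 245.25
  elongated: 654 × 1/16 = 40.875
χ² = Σ (O − E)² / E
  disc-shaped: (335 − 367.875)² / 367.875 = 2.9379
  spherical: (276 − 245.25)² / 245.25 = 3.8555
  elongated: (43 − 40.875)² / 40.875 = 0.1105
χ² = 2.9379 + 3.8555 + 0.1105 = 6.9039 ≈ 6.904
Degrees of freedom = 3 − 1 = 2; critical value at α = 0.05 is 5.991.
Since 6.904 > 5.991, we reject the null hypothesis — the data do not fit the 9:6:1 ratio.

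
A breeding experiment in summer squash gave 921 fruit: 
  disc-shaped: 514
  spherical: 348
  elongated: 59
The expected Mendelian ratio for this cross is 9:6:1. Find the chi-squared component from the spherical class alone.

Total ratio parts = 16. Expected numbers out of 921:
  disc-shaped: 921 × 9/16 = 518.0625
  spherical: 921 × 6/16 = 345.375
  elongated: 921 × 1/16 = 57.5625
Contribution of spherical: (348 − 345.375)² / 345.375 = 0.0200

0.020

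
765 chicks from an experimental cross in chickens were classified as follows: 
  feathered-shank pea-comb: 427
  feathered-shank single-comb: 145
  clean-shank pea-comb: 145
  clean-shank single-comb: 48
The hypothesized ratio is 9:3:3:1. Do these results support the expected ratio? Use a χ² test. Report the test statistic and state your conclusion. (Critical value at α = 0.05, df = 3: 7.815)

0.060; consistent

Under the 9:3:3:1 hypothesis (Σ ratio = 16, N = 765):
  feathered-shank pea-comb: 765 × 9/16 = 430.3125
  feathered-shank single-comb: 765 × 3/16 = 143.4375
  clean-shank pea-comb: 765 × 3/16 = 143.4375
  clean-shank single-comb: 765 × 1/16 = 47.8125
χ² = Σ (O − E)² / E
  feathered-shank pea-comb: (427 − 430.3125)² / 430.3125 = 0.0255
  feathered-shank single-comb: (145 − 143.4375)² / 143.4375 = 0.0170
  clean-shank pea-comb: (145 − 143.4375)² / 143.4375 = 0.0170
  clean-shank single-comb: (48 − 47.8125)² / 47.8125 = 0.0007
χ² = 0.0255 + 0.0170 + 0.0170 + 0.0007 = 0.0602 ≈ 0.060
Degrees of freedom = 4 − 1 = 3; critical value at α = 0.05 is 7.815.
Since 0.060 < 7.815, we fail to reject the null hypothesis — the data are consistent with the 9:3:3:1 ratio.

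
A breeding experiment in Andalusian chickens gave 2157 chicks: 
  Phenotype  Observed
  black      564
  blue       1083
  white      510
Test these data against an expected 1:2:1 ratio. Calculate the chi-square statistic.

2.741

Expected counts for N = 2157 under a 1:2:1 ratio (total parts = 4):
  black: 2157 × 1/4 = 539.25
  blue: 2157 × 2/4 = 1078.5
  white: 2157 × 1/4 = 539.25
χ² = Σ (O − E)² / E
  black: (564 − 539.25)² / 539.25 = 1.1360
  blue: (1083 − 1078.5)² / 1078.5 = 0.0188
  white: (510 − 539.25)² / 539.25 = 1.5866
χ² = 1.1360 + 0.0188 + 1.5866 = 2.7414 ≈ 2.741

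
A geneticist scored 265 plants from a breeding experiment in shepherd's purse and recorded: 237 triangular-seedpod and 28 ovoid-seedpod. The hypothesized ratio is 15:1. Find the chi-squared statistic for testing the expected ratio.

8.425

Expected counts for N = 265 under a 15:1 ratio (total parts = 16):
  triangular-seedpod: 265 × 15/16 = 248.4375
  ovoid-seedpod: 265 × 1/16 = 16.5625
χ² = Σ (O − E)² / E
  triangular-seedpod: (237 − 248.4375)² / 248.4375 = 0.5266
  ovoid-seedpod: (28 − 16.5625)² / 16.5625 = 7.8983
χ² = 0.5266 + 7.8983 = 8.4249 ≈ 8.425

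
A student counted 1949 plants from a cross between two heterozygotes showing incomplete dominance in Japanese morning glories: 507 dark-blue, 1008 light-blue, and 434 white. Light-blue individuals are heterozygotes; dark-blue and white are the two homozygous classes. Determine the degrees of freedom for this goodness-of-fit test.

2

With incomplete dominance, a heterozygote × heterozygote cross gives a 1:2:1 phenotypic ratio.
A goodness-of-fit test with 3 phenotype classes has df = 3 − 1 = 2.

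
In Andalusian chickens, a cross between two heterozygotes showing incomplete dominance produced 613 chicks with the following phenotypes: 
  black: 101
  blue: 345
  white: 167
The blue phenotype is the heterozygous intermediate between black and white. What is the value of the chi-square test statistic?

23.884

With incomplete dominance, a heterozygote × heterozygote cross gives a 1:2:1 phenotypic ratio.
The 1:2:1 ratio has 4 parts, so with N = 613 the expected counts are:
  black: 613 × 1/4 = 153.25
  blue: 613 × 2/4 = 306.5
  white: 613 × 1/4 = 153.25
χ² = Σ (O − E)² / E
  black: (101 − 153.25)² / 153.25 = 17.8144
  blue: (345 − 306.5)² / 306.5 = 4.8361
  white: (167 − 153.25)² / 153.25 = 1.2337
χ² = 17.8144 + 4.8361 + 1.2337 = 23.8842 ≈ 23.884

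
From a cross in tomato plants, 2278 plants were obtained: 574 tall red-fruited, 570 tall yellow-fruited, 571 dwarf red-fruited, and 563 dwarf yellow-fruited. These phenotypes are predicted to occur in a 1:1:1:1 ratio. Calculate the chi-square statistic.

0.114

Total ratio parts = 4. Expected numbers out of 2278:
  tall red-fruited: 2278 × 1/4 = 569.5
  tall yellow-fruited: 2278 × 1/4 = 569.5
  dwarf red-fruited: 2278 × 1/4 = 569.5
  dwarf yellow-fruited: 2278 × 1/4 = 569.5
χ² = Σ (O − E)² / E
  tall red-fruited: (574 − 569.5)² / 569.5 = 0.0356
  tall yellow-fruited: (570 − 569.5)² / 569.5 = 0.0004
  dwarf red-fruited: (571 − 569.5)² / 569.5 = 0.0040
  dwarf yellow-fruited: (563 − 569.5)² / 569.5 = 0.0742
χ² = 0.0356 + 0.0004 + 0.0040 + 0.0742 = 0.1142 ≈ 0.114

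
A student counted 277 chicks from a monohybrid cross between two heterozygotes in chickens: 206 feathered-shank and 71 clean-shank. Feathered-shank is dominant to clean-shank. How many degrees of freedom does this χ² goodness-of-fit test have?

For a monohybrid cross between heterozygotes with complete dominance, the expected phenotypic ratio is 3:1.
A goodness-of-fit test with 2 phenotype classes has df = 2 − 1 = 1.

1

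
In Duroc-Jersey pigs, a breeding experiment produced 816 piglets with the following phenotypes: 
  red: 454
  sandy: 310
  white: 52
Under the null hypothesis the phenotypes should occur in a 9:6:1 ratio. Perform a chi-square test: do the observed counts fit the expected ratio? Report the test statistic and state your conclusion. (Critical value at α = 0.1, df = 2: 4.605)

Expected counts for N = 816 under a 9:6:1 ratio (total parts = 16):
  red: 816 × 9/16 = 459
  sandy: 816 × 6/16 = 306
  white: 816 × 1/16 = 51
χ² = Σ (O − E)² / E
  red: (454 − 459)² / 459 = 0.0545
  sandy: (310 − 306)² / 306 = 0.0523
  white: (52 − 51)² / 51 = 0.0196
χ² = 0.0545 + 0.0523 + 0.0196 = 0.1264 ≈ 0.126
Degrees of freedom = 3 − 1 = 2; critical value at α = 0.1 is 4.605.
Since 0.126 < 4.605, we fail to reject the null hypothesis — the data are consistent with the 9:6:1 ratio.

0.126; consistent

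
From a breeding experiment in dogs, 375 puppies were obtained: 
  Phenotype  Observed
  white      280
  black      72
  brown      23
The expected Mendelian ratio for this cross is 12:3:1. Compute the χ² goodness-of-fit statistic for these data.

0.054

Total ratio parts = 16. Expected numbers out of 375:
  white: 375 × 12/16 = 281.25
  black: 375 × 3/16 = 70.3125
  brown: 375 × 1/16 = 23.4375
χ² = Σ (O − E)² / E
  white: (280 − 281.25)² / 281.25 = 0.0056
  black: (72 − 70.3125)² / 70.3125 = 0.0405
  brown: (23 − 23.4375)² / 23.4375 = 0.0082
χ² = 0.0056 + 0.0405 + 0.0082 = 0.0543 ≈ 0.054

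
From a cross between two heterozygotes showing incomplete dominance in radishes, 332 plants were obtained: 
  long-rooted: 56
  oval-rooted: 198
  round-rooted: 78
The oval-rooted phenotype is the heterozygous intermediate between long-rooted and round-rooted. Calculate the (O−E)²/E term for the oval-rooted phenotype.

With incomplete dominance, a heterozygote × heterozygote cross gives a 1:2:1 phenotypic ratio.
Under the 1:2:1 hypothesis (Σ ratio = 4, N = 332):
  long-rooted: 332 × 1/4 = 83
  oval-rooted: 332 × 2/4 = 166
  round-rooted: 332 × 1/4 = 83
Contribution of oval-rooted: (198 − 166)² / 166 = 6.1687

6.169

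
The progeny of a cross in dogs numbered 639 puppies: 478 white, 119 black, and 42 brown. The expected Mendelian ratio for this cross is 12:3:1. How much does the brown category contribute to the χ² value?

Under the 12:3:1 hypothesis (Σ ratio = 16, N = 639):
  white: 639 × 12/16 = 479.25
  black: 639 × 3/16 = 119.8125
  brown: 639 × 1/16 = 39.9375
Contribution of brown: (42 − 39.9375)² / 39.9375 = 0.1065

0.107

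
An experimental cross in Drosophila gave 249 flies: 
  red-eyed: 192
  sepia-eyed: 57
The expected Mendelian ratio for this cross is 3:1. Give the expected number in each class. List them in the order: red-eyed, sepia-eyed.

186.75, 62.25

Under the 3:1 hypothesis (Σ ratio = 4, N = 249):
  red-eyed: 249 × 3/4 = 186.75
  sepia-eyed: 249 × 1/4 = 62.25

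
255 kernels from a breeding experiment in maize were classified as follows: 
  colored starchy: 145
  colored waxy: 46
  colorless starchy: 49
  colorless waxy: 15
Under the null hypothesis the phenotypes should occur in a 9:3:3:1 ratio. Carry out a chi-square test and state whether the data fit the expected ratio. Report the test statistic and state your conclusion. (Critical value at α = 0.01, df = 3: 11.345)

0.170; consistent

Total ratio parts = 16. Expected numbers out of 255:
  colored starchy: 255 × 9/16 = 143.4375
  colored waxy: 255 × 3/16 = 47.8125
  colorless starchy: 255 × 3/16 = 47.8125
  colorless waxy: 255 × 1/16 = 15.9375
χ² = Σ (O − E)² / E
  colored starchy: (145 − 143.4375)² / 143.4375 = 0.0170
  colored waxy: (46 − 47.8125)² / 47.8125 = 0.0687
  colorless starchy: (49 − 47.8125)² / 47.8125 = 0.0295
  colorless waxy: (15 − 15.9375)² / 15.9375 = 0.0551
χ² = 0.0170 + 0.0687 + 0.0295 + 0.0551 = 0.1703 ≈ 0.170
Degrees of freedom = 4 − 1 = 3; critical value at α = 0.01 is 11.345.
Since 0.170 < 11.345, we fail to reject the null hypothesis — the data are consistent with the 9:3:3:1 ratio.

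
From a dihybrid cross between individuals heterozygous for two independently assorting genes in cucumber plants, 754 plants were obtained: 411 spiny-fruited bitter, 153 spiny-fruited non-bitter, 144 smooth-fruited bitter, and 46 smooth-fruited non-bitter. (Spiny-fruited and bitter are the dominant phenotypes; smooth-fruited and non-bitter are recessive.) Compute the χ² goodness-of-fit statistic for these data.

1.438

A dihybrid F₂ with independent assortment and complete dominance at both loci gives a 9:3:3:1 phenotypic ratio.
Expected counts for N = 754 under a 9:3:3:1 ratio (total parts = 16):
  spiny-fruited bitter: 754 × 9/16 = 424.125
  spiny-fruited non-bitter: 754 × 3/16 = 141.375
  smooth-fruited bitter: 754 × 3/16 = 141.375
  smooth-fruited non-bitter: 754 × 1/16 = 47.125
χ² = Σ (O − E)² / E
  spiny-fruited bitter: (411 − 424.125)² / 424.125 = 0.4062
  spiny-fruited non-bitter: (153 − 141.375)² / 141.375 = 0.9559
  smooth-fruited bitter: (144 − 141.375)² / 141.375 = 0.0487
  smooth-fruited non-bitter: (46 − 47.125)² / 47.125 = 0.0269
χ² = 0.4062 + 0.9559 + 0.0487 + 0.0269 = 1.4377 ≈ 1.438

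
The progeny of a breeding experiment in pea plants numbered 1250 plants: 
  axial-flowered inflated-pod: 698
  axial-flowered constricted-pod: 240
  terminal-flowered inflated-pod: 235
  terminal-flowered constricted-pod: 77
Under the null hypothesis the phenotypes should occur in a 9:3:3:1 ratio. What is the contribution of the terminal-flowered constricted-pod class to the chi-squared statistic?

0.016

Under the 9:3:3:1 hypothesis (Σ ratio = 16, N = 1250):
  axial-flowered inflated-pod: 1250 × 9/16 = 703.125
  axial-flowered constricted-pod: 1250 × 3/16 = 234.375
  terminal-flowered inflated-pod: 1250 × 3/16 = 234.375
  terminal-flowered constricted-pod: 1250 × 1/16 = 78.125
Contribution of terminal-flowered constricted-pod: (77 − 78.125)² / 78.125 = 0.0162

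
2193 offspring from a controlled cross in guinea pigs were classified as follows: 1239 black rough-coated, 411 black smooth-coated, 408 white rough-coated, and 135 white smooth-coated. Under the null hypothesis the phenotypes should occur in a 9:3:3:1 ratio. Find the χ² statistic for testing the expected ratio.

0.080

Total ratio parts = 16. Expected numbers out of 2193:
  black rough-coated: 2193 × 9/16 = 1233.5625
  black smooth-coated: 2193 × 3/16 = 411.1875
  white rough-coated: 2193 × 3/16 = 411.1875
  white smooth-coated: 2193 × 1/16 = 137.0625
χ² = Σ (O − E)² / E
  black rough-coated: (1239 − 1233.5625)² / 1233.5625 = 0.0240
  black smooth-coated: (411 − 411.1875)² / 411.1875 = 0.0001
  white rough-coated: (408 − 411.1875)² / 411.1875 = 0.0247
  white smooth-coated: (135 − 137.0625)² / 137.0625 = 0.0310
χ² = 0.0240 + 0.0001 + 0.0247 + 0.0310 = 0.0798 ≈ 0.080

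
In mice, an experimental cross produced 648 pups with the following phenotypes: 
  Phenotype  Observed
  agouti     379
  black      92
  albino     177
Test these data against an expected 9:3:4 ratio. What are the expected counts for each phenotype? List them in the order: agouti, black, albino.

Under the 9:3:4 hypothesis (Σ ratio = 16, N = 648):
  agouti: 648 × 9/16 = 364.5
  black: 648 × 3/16 = 121.5
  albino: 648 × 4/16 = 162

364.5, 121.5, 162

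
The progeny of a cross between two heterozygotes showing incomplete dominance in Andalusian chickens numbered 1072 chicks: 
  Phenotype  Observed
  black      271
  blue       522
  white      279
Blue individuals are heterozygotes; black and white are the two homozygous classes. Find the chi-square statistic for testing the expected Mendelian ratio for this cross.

With incomplete dominance, a heterozygote × heterozygote cross gives a 1:2:1 phenotypic ratio.
Total ratio parts = 4. Expected numbers out of 1072:
  black: 1072 × 1/4 = 268
  blue: 1072 × 2/4 = 536
  white: 1072 × 1/4 = 268
χ² = Σ (O − E)² / E
  black: (271 − 268)² / 268 = 0.0336
  blue: (522 − 536)² / 536 = 0.3657
  white: (279 − 268)² / 268 = 0.4515
χ² = 0.0336 + 0.3657 + 0.4515 = 0.8508 ≈ 0.851

0.851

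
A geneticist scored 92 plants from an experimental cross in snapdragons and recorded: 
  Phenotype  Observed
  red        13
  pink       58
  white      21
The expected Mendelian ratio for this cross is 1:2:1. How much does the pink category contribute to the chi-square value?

Total ratio parts = 4. Expected numbers out of 92:
  red: 92 × 1/4 = 23
  pink: 92 × 2/4 = 46
  white: 92 × 1/4 = 23
Contribution of pink: (58 − 46)² / 46 = 3.1304

3.130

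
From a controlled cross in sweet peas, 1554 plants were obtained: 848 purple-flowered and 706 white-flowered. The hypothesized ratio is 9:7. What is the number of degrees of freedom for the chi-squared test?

1

A goodness-of-fit test with 2 phenotype classes has df = 2 − 1 = 1.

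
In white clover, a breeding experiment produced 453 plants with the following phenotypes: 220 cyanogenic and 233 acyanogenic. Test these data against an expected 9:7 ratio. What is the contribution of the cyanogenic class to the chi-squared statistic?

Total ratio parts = 16. Expected numbers out of 453:
  cyanogenic: 453 × 9/16 = 254.8125
  acyanogenic: 453 × 7/16 = 198.1875
Contribution of cyanogenic: (220 − 254.8125)² / 254.8125 = 4.7561

4.756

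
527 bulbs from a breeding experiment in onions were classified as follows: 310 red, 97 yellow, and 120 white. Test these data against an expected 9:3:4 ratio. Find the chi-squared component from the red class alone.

0.621

The 9:3:4 ratio has 16 parts, so with N = 527 the expected counts are:
  red: 527 × 9/16 = 296.4375
  yellow: 527 × 3/16 = 98.8125
  white: 527 × 4/16 = 131.75
Contribution of red: (310 − 296.4375)² / 296.4375 = 0.6205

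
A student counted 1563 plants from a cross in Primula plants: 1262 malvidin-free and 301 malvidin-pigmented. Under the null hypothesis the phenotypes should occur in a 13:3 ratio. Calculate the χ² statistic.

Total ratio parts = 16. Expected numbers out of 1563:
  malvidin-free: 1563 × 13/16 = 1269.9375
  malvidin-pigmented: 1563 × 3/16 = 293.0625
χ² = Σ (O − E)² / E
  malvidin-free: (1262 − 1269.9375)² / 1269.9375 = 0.0496
  malvidin-pigmented: (301 − 293.0625)² / 293.0625 = 0.2150
χ² = 0.0496 + 0.2150 = 0.2646 ≈ 0.265

0.265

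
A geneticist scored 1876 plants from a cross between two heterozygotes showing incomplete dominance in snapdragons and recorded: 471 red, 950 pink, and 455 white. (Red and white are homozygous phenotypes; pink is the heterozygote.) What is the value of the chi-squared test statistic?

0.580

With incomplete dominance, a heterozygote × heterozygote cross gives a 1:2:1 phenotypic ratio.
Total ratio parts = 4. Expected numbers out of 1876:
  red: 1876 × 1/4 = 469
  pink: 1876 × 2/4 = 938
  white: 1876 × 1/4 = 469
χ² = Σ (O − E)² / E
  red: (471 − 469)² / 469 = 0.0085
  pink: (950 − 938)² / 938 = 0.1535
  white: (455 − 469)² / 469 = 0.4179
χ² = 0.0085 + 0.1535 + 0.4179 = 0.5799 ≈ 0.580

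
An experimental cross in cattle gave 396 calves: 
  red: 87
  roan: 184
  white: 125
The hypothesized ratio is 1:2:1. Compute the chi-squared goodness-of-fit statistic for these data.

Expected counts for N = 396 under a 1:2:1 ratio (total parts = 4):
  red: 396 × 1/4 = 99
  roan: 396 × 2/4 = 198
  white: 396 × 1/4 = 99
χ² = Σ (O − E)² / E
  red: (87 − 99)² / 99 = 1.4545
  roan: (184 − 198)² / 198 = 0.9899
  white: (125 − 99)² / 99 = 6.8283
χ² = 1.4545 + 0.9899 + 6.8283 = 9.2727 ≈ 9.273

9.273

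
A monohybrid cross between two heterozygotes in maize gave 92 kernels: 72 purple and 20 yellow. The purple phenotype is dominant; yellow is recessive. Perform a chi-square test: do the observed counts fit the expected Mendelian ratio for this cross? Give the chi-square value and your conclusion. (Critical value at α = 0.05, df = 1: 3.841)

0.522; consistent

For a monohybrid cross between heterozygotes with complete dominance, the expected phenotypic ratio is 3:1.
Expected counts for N = 92 under a 3:1 ratio (total parts = 4):
  purple: 92 × 3/4 = 69
  yellow: 92 × 1/4 = 23
χ² = Σ (O − E)² / E
  purple: (72 − 69)² / 69 = 0.1304
  yellow: (20 − 23)² / 23 = 0.3913
χ² = 0.1304 + 0.3913 = 0.5217 ≈ 0.522
Degrees of freedom = 2 − 1 = 1; critical value at α = 0.05 is 3.841.
Since 0.522 < 3.841, we fail to reject the null hypothesis — the data are consistent with the 3:1 ratio.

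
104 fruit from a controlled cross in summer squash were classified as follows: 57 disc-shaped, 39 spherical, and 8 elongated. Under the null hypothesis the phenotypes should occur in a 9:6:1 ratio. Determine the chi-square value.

Under the 9:6:1 hypothesis (Σ ratio = 16, N = 104):
  disc-shaped: 104 × 9/16 = 58.5
  spherical: 104 × 6/16 = 39
  elongated: 104 × 1/16 = 6.5
χ² = Σ (O − E)² / E
  disc-shaped: (57 − 58.5)² / 58.5 = 0.0385
  spherical: (39 − 39)² / 39 = 0.0000
  elongated: (8 − 6.5)² / 6.5 = 0.3462
χ² = 0.0385 + 0.0000 + 0.3462 = 0.3847 ≈ 0.385

0.385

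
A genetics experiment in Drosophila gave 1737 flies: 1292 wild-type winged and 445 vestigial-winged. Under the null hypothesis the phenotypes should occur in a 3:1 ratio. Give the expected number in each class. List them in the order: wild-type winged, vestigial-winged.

1302.75, 434.25

Total ratio parts = 4. Expected numbers out of 1737:
  wild-type winged: 1737 × 3/4 = 1302.75
  vestigial-winged: 1737 × 1/4 = 434.25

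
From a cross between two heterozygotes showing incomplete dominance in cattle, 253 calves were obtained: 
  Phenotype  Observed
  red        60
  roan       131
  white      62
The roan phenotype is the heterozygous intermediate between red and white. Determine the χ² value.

0.352

With incomplete dominance, a heterozygote × heterozygote cross gives a 1:2:1 phenotypic ratio.
Expected counts for N = 253 under a 1:2:1 ratio (total parts = 4):
  red: 253 × 1/4 = 63.25
  roan: 253 × 2/4 = 126.5
  white: 253 × 1/4 = 63.25
χ² = Σ (O − E)² / E
  red: (60 − 63.25)² / 63.25 = 0.1670
  roan: (131 − 126.5)² / 126.5 = 0.1601
  white: (62 − 63.25)² / 63.25 = 0.0247
χ² = 0.1670 + 0.1601 + 0.0247 = 0.3518 ≈ 0.352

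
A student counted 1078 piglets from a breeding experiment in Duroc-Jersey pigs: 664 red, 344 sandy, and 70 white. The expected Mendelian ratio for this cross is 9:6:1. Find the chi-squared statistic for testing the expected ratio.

14.558

Expected counts for N = 1078 under a 9:6:1 ratio (total parts = 16):
  red: 1078 × 9/16 = 606.375
  sandy: 1078 × 6/16 = 404.25
  white: 1078 × 1/16 = 67.375
χ² = Σ (O − E)² / E
  red: (664 − 606.375)² / 606.375 = 5.4762
  sandy: (344 − 404.25)² / 404.25 = 8.9797
  white: (70 − 67.375)² / 67.375 = 0.1023
χ² = 5.4762 + 8.9797 + 0.1023 = 14.5582 ≈ 14.558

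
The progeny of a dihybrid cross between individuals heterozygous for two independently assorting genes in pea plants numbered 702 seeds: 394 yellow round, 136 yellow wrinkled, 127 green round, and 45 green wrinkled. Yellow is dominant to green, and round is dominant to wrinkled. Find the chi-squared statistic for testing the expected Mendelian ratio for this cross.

A dihybrid F₂ with independent assortment and complete dominance at both loci gives a 9:3:3:1 phenotypic ratio.
The 9:3:3:1 ratio has 16 parts, so with N = 702 the expected counts are:
  yellow round: 702 × 9/16 = 394.875
  yellow wrinkled: 702 × 3/16 = 131.625
  green round: 702 × 3/16 = 131.625
  green wrinkled: 702 × 1/16 = 43.875
χ² = Σ (O − E)² / E
  yellow round: (394 − 394.875)² / 394.875 = 0.0019
  yellow wrinkled: (136 − 131.625)² / 131.625 = 0.1454
  green round: (127 − 131.625)² / 131.625 = 0.1625
  green wrinkled: (45 − 43.875)² / 43.875 = 0.0288
χ² = 0.0019 + 0.1454 + 0.1625 + 0.0288 = 0.3386 ≈ 0.339

0.339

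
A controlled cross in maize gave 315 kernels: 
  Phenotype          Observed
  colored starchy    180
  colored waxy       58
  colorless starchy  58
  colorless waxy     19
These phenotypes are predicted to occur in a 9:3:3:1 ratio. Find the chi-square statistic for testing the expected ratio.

Under the 9:3:3:1 hypothesis (Σ ratio = 16, N = 315):
  colored starchy: 315 × 9/16 = 177.1875
  colored waxy: 315 × 3/16 = 59.0625
  colorless starchy: 315 × 3/16 = 59.0625
  colorless waxy: 315 × 1/16 = 19.6875
χ² = Σ (O − E)² / E
  colored starchy: (180 − 177.1875)² / 177.1875 = 0.0446
  colored waxy: (58 − 59.0625)² / 59.0625 = 0.0191
  colorless starchy: (58 − 59.0625)² / 59.0625 = 0.0191
  colorless waxy: (19 − 19.6875)² / 19.6875 = 0.0240
χ² = 0.0446 + 0.0191 + 0.0191 + 0.0240 = 0.1068 ≈ 0.107

0.107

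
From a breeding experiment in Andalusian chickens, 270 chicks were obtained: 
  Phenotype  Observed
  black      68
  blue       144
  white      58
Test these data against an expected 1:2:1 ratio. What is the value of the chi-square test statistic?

Expected counts for N = 270 under a 1:2:1 ratio (total parts = 4):
  black: 270 × 1/4 = 67.5
  blue: 270 × 2/4 = 135
  white: 270 × 1/4 = 67.5
χ² = Σ (O − E)² / E
  black: (68 − 67.5)² / 67.5 = 0.0037
  blue: (144 − 135)² / 135 = 0.6000
  white: (58 − 67.5)² / 67.5 = 1.3370
χ² = 0.0037 + 0.6000 + 1.3370 = 1.9407 ≈ 1.941

1.941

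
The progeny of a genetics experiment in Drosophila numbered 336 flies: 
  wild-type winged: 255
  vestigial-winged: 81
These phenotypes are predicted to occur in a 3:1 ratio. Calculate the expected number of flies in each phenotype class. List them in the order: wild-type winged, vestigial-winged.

The 3:1 ratio has 4 parts, so with N = 336 the expected counts are:
  wild-type winged: 336 × 3/4 = 252
  vestigial-winged: 336 × 1/4 = 84

252, 84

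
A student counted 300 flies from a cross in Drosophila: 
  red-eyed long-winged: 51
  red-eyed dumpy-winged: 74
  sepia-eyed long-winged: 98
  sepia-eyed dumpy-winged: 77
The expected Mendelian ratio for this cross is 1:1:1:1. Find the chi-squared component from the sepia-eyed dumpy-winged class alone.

Expected counts for N = 300 under a 1:1:1:1 ratio (total parts = 4):
  red-eyed long-winged: 300 × 1/4 = 75
  red-eyed dumpy-winged: 300 × 1/4 = 75
  sepia-eyed long-winged: 300 × 1/4 = 75
  sepia-eyed dumpy-winged: 300 × 1/4 = 75
Contribution of sepia-eyed dumpy-winged: (77 − 75)² / 75 = 0.0533

0.053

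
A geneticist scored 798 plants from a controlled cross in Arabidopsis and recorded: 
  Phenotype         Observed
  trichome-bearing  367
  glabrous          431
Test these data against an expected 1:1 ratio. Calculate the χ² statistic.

5.133

Total ratio parts = 2. Expected numbers out of 798:
  trichome-bearing: 798 × 1/2 = 399
  glabrous: 798 × 1/2 = 399
χ² = Σ (O − E)² / E
  trichome-bearing: (367 − 399)² / 399 = 2.5664
  glabrous: (431 − 399)² / 399 = 2.5664
χ² = 2.5664 + 2.5664 = 5.1328 ≈ 5.133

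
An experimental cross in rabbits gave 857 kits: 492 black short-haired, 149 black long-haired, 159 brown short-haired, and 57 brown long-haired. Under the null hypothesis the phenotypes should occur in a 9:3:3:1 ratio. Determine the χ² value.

1.293

Total ratio parts = 16. Expected numbers out of 857:
  black short-haired: 857 × 9/16 = 482.0625
  black long-haired: 857 × 3/16 = 160.6875
  brown short-haired: 857 × 3/16 = 160.6875
  brown long-haired: 857 × 1/16 = 53.5625
χ² = Σ (O − E)² / E
  black short-haired: (492 − 482.0625)² / 482.0625 = 0.2049
  black long-haired: (149 − 160.6875)² / 160.6875 = 0.8501
  brown short-haired: (159 − 160.6875)² / 160.6875 = 0.0177
  brown long-haired: (57 − 53.5625)² / 53.5625 = 0.2206
χ² = 0.2049 + 0.8501 + 0.0177 + 0.2206 = 1.2933 ≈ 1.293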